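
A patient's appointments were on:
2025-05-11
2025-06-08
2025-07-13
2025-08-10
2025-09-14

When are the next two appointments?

All dates are Sundays, 28, 35, 28, 35 days apart.
Specifically, the 2nd Sunday of each month.
2nd Sunday of October 2025: 2025-10-12.
November 2025 — 2nd Sunday is 2025-11-09.

2025-10-12, 2025-11-09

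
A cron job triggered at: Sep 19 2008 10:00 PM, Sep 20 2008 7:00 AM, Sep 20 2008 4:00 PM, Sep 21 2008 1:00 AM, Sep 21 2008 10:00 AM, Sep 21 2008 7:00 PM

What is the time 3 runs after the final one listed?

Spacing: 9, 9, 9, 9, 9 h — constant 9 h.
Sep 21 2008 7:00 PM + 9 h = Sep 22 2008 4:00 AM.
Sep 22 2008 4:00 AM + 9 h = Sep 22 2008 1:00 PM.
Sep 22 2008 1:00 PM + 9 h = Sep 22 2008 10:00 PM.

Sep 22 2008 10:00 PM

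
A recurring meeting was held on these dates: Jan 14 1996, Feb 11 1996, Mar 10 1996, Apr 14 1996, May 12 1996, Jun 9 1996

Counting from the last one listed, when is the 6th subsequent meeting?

Dec 8 1996

Gaps: 28, 28, 35, 28, 28 days — a mix of 28 and 35. Every date is a Sunday.
Each is the 2nd Sunday of its month.
2nd Sunday of July 1996: Jul 14 1996.
2nd Sunday of August 1996: Aug 11 1996.
2nd Sunday of September 1996: Sep 8 1996.
October 1996 — 2nd Sunday is Oct 13 1996.
2nd Sunday of November 1996: Nov 10 1996.
December 1996 — 2nd Sunday is Dec 8 1996.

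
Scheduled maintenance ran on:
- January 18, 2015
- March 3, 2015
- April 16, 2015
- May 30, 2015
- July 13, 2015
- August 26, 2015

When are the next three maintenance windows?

Gaps between consecutive events: 44, 44, 44, 44, 44 days — a constant 44-day interval.
August 26, 2015 + 44 days = October 9, 2015.
October 9, 2015 + 44 days = November 22, 2015.
November 22, 2015 + 44 days = January 5, 2016.

October 9, 2015; November 22, 2015; January 5, 2016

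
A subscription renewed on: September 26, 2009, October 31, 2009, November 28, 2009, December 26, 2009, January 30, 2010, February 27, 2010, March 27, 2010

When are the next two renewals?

These are Saturdays with 35, 28, 28, 35, 28, 28-day gaps.
Each is the final Saturday of its month — October 31, 2009 is past the 28th, so '4th Saturday' doesn't fit.
April 2010 ends with Saturday April 24, 2010.
May 2010 ends with Saturday May 29, 2010.

April 24, 2010; May 29, 2010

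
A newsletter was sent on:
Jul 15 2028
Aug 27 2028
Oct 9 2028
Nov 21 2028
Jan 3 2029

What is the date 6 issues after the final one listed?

Sep 18 2029

Gaps between consecutive events: 43, 43, 43, 43 days — a constant 43-day interval.
Jan 3 2029 + 43 days = Feb 15 2029.
Feb 15 2029 + 43 days = Mar 30 2029.
Mar 30 2029 + 43 days = May 12 2029.
May 12 2029 + 43 days = Jun 24 2029.
Jun 24 2029 + 43 days = Aug 6 2029.
Aug 6 2029 + 43 days = Sep 18 2029.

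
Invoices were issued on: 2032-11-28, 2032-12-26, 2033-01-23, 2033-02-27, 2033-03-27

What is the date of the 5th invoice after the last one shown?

2033-08-28

Gaps: 28, 28, 35, 28 days — a mix of 28 and 35. Every date is a Sunday.
Each is the 4th Sunday of its month.
April 2033 — 4th Sunday is 2033-04-24.
May 2033 — 4th Sunday is 2033-05-22.
4th Sunday of June 2033: 2033-06-26.
July 2033 — 4th Sunday is 2033-07-24.
August 2033 — 4th Sunday is 2033-08-28.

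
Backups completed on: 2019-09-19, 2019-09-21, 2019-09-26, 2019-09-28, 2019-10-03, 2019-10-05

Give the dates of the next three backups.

The gap pattern 2, 5, 2, 5, 2 repeats every 2 events.
These are the Thursdays and Saturdays of each week.
Next Thursday: 2019-10-10.
The following Saturday is 2019-10-12.
The following Thursday is 2019-10-17.

2019-10-10, 2019-10-12, 2019-10-17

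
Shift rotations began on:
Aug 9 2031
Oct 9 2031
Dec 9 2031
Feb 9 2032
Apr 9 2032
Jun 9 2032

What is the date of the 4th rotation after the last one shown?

The day-of-month is always 9 (61, 61, 62, 60, 61 days between events).
So this recurs on the 9th of every 2 months.
August 2032: Aug 9 2032.
October 2032: Oct 9 2032.
Next: December 2032 → Dec 9 2032.
February 2033: Feb 9 2033.

Feb 9 2033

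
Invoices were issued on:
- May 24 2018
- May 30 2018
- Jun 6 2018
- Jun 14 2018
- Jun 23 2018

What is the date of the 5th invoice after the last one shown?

Aug 22 2018

The spacing grows by 1 each time: 6, 7, 8, 9 days.
Next gap: 10 days. Jun 23 2018 + 10 days = Jul 3 2018.
Next gap: 11 days. Jul 3 2018 + 11 days = Jul 14 2018.
Next gap: 12 days. Jul 14 2018 + 12 days = Jul 26 2018.
Next gap: 13 days. Jul 26 2018 + 13 days = Aug 8 2018.
Next gap: 14 days. Aug 8 2018 + 14 days = Aug 22 2018.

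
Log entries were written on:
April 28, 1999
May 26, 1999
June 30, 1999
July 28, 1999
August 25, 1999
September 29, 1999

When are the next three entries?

All Wednesdays; the gaps (28, 35, 28, 28, 35) vary with month length.
This is the last Wednesday of each month.
Last Wednesday of October 1999: October 27, 1999.
November 1999 ends with Wednesday November 24, 1999.
December 1999 ends with Wednesday December 29, 1999.

October 27, 1999; November 24, 1999; December 29, 1999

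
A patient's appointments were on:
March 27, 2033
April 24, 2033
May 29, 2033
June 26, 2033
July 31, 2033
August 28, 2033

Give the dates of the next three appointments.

All Sundays; the gaps (28, 35, 28, 35, 28) vary with month length.
This is the last Sunday of each month.
Last Sunday of September 2033: September 25, 2033.
Last Sunday of October 2033: October 30, 2033.
Last Sunday of November 2033: November 27, 2033.

September 25, 2033; October 30, 2033; November 27, 2033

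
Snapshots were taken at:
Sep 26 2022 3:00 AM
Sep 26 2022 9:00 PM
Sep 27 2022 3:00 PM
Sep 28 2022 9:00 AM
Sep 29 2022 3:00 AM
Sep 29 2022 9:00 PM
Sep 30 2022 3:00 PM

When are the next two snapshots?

Oct 1 2022 9:00 AM, Oct 2 2022 3:00 AM

The interval is a steady 18 hours (18, 18, 18, 18, 18, 18).
Sep 30 2022 3:00 PM + 18 h = Oct 1 2022 9:00 AM.
Oct 1 2022 9:00 AM + 18 h = Oct 2 2022 3:00 AM.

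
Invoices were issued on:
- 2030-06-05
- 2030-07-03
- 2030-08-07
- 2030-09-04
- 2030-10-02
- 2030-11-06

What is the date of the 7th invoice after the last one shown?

These are Wednesdays at 28- or 35-day spacing (28, 35, 28, 28, 35).
The pattern: 1st Wednesday of the month.
1st Wednesday of December 2030: 2030-12-04.
1st Wednesday of January 2031: 2031-01-01.
1st Wednesday of February 2031: 2031-02-05.
1st Wednesday of March 2031: 2031-03-05.
1st Wednesday of April 2031: 2031-04-02.
May 2031 — 1st Wednesday is 2031-05-07.
1st Wednesday of June 2031: 2031-06-04.

2031-06-04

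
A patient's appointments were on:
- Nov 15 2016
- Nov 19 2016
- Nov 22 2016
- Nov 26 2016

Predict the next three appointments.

Nov 29 2016, Dec 3 2016, Dec 6 2016

The gap pattern 4, 3, 4 repeats every 2 events.
These are the Tuesdays and Saturdays of each week.
Next Tuesday: Nov 29 2016.
The following Saturday is Dec 3 2016.
Next Tuesday: Dec 6 2016.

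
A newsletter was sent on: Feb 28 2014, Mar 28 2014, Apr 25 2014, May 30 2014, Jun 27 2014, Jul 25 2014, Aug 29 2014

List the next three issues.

All Fridays; the gaps (28, 28, 35, 28, 28, 35) vary with month length.
This is the last Friday of each month.
Last Friday of September 2014: Sep 26 2014.
Last Friday of October 2014: Oct 31 2014.
Last Friday of November 2014: Nov 28 2014.

Sep 26 2014, Oct 31 2014, Nov 28 2014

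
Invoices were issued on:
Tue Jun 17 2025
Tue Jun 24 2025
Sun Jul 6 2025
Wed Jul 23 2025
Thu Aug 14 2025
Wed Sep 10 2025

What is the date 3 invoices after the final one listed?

The spacing grows by 5 each time: 7, 12, 17, 22, 27 days.
Next gap: 32 days. Wed Sep 10 2025 + 32 days = Sun Oct 12 2025.
Next gap: 37 days. Sun Oct 12 2025 + 37 days = Tue Nov 18 2025.
Next gap: 42 days. Tue Nov 18 2025 + 42 days = Tue Dec 30 2025.

Tue Dec 30 2025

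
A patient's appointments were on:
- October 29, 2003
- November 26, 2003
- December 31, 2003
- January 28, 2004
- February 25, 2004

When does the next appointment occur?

March 31, 2004

Every date is a Wednesday; gaps 28, 35, 28, 28 days.
Each is the last Wednesday of its month (at least one falls on the 29th or later, ruling out '4th Wednesday').
Last Wednesday of March 2004: March 31, 2004.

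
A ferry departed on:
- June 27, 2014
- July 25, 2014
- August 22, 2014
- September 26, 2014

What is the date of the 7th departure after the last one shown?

April 24, 2015

Gaps: 28, 28, 35 days — a mix of 28 and 35. Every date is a Friday.
Each is the 4th Friday of its month.
4th Friday of October 2014: October 24, 2014.
4th Friday of November 2014: November 28, 2014.
December 2014 — 4th Friday is December 26, 2014.
4th Friday of January 2015: January 23, 2015.
4th Friday of February 2015: February 27, 2015.
4th Friday of March 2015: March 27, 2015.
4th Friday of April 2015: April 24, 2015.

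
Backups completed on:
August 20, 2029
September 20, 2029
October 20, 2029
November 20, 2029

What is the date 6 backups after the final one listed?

Gaps: 31, 30, 31 days — not constant. Every event is on the 20th of the month.
Pattern: the 20th of each month.
Next: December 2029 → December 20, 2029.
Next: January 2030 → January 20, 2030.
February 2030: February 20, 2030.
Next: March 2030 → March 20, 2030.
April 2030: April 20, 2030.
Next: May 2030 → May 20, 2030.

May 20, 2030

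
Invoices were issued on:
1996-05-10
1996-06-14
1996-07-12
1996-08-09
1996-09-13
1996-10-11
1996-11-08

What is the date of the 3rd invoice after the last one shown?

1997-02-14

All dates are Fridays, 35, 28, 28, 35, 28, 28 days apart.
Specifically, the 2nd Friday of each month.
December 1996 — 2nd Friday is 1996-12-13.
January 1997 — 2nd Friday is 1997-01-10.
February 1997 — 2nd Friday is 1997-02-14.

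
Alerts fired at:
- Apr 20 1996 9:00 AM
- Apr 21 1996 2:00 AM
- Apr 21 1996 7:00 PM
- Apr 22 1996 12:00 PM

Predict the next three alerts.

Apr 23 1996 5:00 AM, Apr 23 1996 10:00 PM, Apr 24 1996 3:00 PM

Gaps: 17, 17, 17 hours — each event is 17 hours after the previous one.
Apr 22 1996 12:00 PM + 17 h = Apr 23 1996 5:00 AM.
Apr 23 1996 5:00 AM + 17 h = Apr 23 1996 10:00 PM.
Apr 23 1996 10:00 PM + 17 h = Apr 24 1996 3:00 PM.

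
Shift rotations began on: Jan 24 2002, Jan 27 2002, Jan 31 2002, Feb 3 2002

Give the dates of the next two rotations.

Feb 7 2002, Feb 10 2002

Gaps: 3, 4, 3 days — not constant, but cyclic with period 2.
The events fall on every Thursday and Sunday.
Next Thursday: Feb 7 2002.
Next Sunday: Feb 10 2002.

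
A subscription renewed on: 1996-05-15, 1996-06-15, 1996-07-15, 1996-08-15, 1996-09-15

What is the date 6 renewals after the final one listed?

The day-of-month is always 15 (31, 30, 31, 31 days between events).
So this recurs on the 15th of each month.
October 1996: 1996-10-15.
November 1996: 1996-11-15.
December 1996: 1996-12-15.
Next: January 1997 → 1997-01-15.
February 1997: 1997-02-15.
Next: March 1997 → 1997-03-15.

1997-03-15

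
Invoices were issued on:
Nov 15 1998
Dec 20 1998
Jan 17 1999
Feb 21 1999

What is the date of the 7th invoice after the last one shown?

Gaps: 35, 28, 35 days — a mix of 28 and 35. Every date is a Sunday.
Each is the 3rd Sunday of its month.
3rd Sunday of March 1999: Mar 21 1999.
April 1999 — 3rd Sunday is Apr 18 1999.
3rd Sunday of May 1999: May 16 1999.
June 1999 — 3rd Sunday is Jun 20 1999.
3rd Sunday of July 1999: Jul 18 1999.
3rd Sunday of August 1999: Aug 15 1999.
September 1999 — 3rd Sunday is Sep 19 1999.

Sep 19 1999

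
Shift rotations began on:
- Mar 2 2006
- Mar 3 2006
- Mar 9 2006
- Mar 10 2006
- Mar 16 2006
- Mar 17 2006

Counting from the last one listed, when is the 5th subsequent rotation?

Apr 6 2006

Gaps: 1, 6, 1, 6, 1 days — not constant, but cyclic with period 2.
The events fall on every Thursday and Friday.
Next Thursday: Mar 23 2006.
The following Friday is Mar 24 2006.
The following Thursday is Mar 30 2006.
Next Friday: Mar 31 2006.
Next Thursday: Apr 6 2006.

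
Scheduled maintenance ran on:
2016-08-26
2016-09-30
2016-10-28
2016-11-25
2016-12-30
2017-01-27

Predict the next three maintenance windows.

2017-02-24, 2017-03-31, 2017-04-28

All Fridays; the gaps (35, 28, 28, 35, 28) vary with month length.
This is the last Friday of each month.
Last Friday of February 2017: 2017-02-24.
Last Friday of March 2017: 2017-03-31.
Last Friday of April 2017: 2017-04-28.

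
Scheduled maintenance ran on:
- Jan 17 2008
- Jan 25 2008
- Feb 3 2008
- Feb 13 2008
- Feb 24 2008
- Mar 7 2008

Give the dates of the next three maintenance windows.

Gaps: 8, 9, 10, 11, 12 days — each gap is 1 larger than the previous one.
Next gap: 13 days. Mar 7 2008 + 13 days = Mar 20 2008.
Next gap: 14 days. Mar 20 2008 + 14 days = Apr 3 2008.
Next gap: 15 days. Apr 3 2008 + 15 days = Apr 18 2008.

Mar 20 2008, Apr 3 2008, Apr 18 2008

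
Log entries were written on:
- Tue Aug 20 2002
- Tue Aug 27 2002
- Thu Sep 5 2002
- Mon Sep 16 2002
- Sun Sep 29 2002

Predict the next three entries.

Mon Oct 14 2002, Thu Oct 31 2002, Tue Nov 19 2002

Intervals are 7, 9, 11, 13 days — an arithmetic progression with common difference 2.
Next gap: 15 days. Sun Sep 29 2002 + 15 days = Mon Oct 14 2002.
Next gap: 17 days. Mon Oct 14 2002 + 17 days = Thu Oct 31 2002.
Next gap: 19 days. Thu Oct 31 2002 + 19 days = Tue Nov 19 2002.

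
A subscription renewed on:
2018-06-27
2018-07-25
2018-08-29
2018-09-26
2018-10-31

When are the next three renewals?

All Wednesdays; the gaps (28, 35, 28, 35) vary with month length.
This is the last Wednesday of each month.
November 2018 ends with Wednesday 2018-11-28.
December 2018 ends with Wednesday 2018-12-26.
January 2019 ends with Wednesday 2019-01-30.

2018-11-28, 2018-12-26, 2019-01-30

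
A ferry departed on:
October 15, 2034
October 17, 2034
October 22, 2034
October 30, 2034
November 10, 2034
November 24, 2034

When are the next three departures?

December 11, 2034; December 31, 2034; January 23, 2035

Intervals are 2, 5, 8, 11, 14 days — an arithmetic progression with common difference 3.
Next gap: 17 days. November 24, 2034 + 17 days = December 11, 2034.
Next gap: 20 days. December 11, 2034 + 20 days = December 31, 2034.
Next gap: 23 days. December 31, 2034 + 23 days = January 23, 2035.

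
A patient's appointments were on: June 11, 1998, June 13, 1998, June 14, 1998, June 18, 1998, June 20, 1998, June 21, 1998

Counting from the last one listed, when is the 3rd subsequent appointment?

June 28, 1998

The gap pattern 2, 1, 4, 2, 1 repeats every 3 events.
These are the Thursdays, Saturdays and Sundays of each week.
The following Thursday is June 25, 1998.
The following Saturday is June 27, 1998.
The following Sunday is June 28, 1998.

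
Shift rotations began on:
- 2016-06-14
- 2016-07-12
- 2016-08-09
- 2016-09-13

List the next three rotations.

These are Tuesdays at 28- or 35-day spacing (28, 28, 35).
The pattern: 2nd Tuesday of the month.
2nd Tuesday of October 2016: 2016-10-11.
November 2016 — 2nd Tuesday is 2016-11-08.
December 2016 — 2nd Tuesday is 2016-12-13.

2016-10-11, 2016-11-08, 2016-12-13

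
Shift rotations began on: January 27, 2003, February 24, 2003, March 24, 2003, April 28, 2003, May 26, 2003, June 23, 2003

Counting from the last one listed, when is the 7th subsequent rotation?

Gaps: 28, 28, 35, 28, 28 days — a mix of 28 and 35. Every date is a Monday.
Each is the 4th Monday of its month.
4th Monday of July 2003: July 28, 2003.
4th Monday of August 2003: August 25, 2003.
4th Monday of September 2003: September 22, 2003.
October 2003 — 4th Monday is October 27, 2003.
November 2003 — 4th Monday is November 24, 2003.
December 2003 — 4th Monday is December 22, 2003.
January 2004 — 4th Monday is January 26, 2004.

January 26, 2004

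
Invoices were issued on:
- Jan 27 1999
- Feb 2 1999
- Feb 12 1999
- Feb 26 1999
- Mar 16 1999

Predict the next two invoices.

Apr 7 1999, May 3 1999

Gaps: 6, 10, 14, 18 days — each gap is 4 larger than the previous one.
Next gap: 22 days. Mar 16 1999 + 22 days = Apr 7 1999.
Next gap: 26 days. Apr 7 1999 + 26 days = May 3 1999.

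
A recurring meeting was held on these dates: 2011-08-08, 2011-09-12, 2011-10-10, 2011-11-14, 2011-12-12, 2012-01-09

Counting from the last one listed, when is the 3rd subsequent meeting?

All dates are Mondays, 35, 28, 35, 28, 28 days apart.
Specifically, the 2nd Monday of each month.
2nd Monday of February 2012: 2012-02-13.
March 2012 — 2nd Monday is 2012-03-12.
2nd Monday of April 2012: 2012-04-09.

2012-04-09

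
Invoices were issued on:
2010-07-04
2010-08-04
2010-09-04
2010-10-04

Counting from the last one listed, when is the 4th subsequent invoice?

The day-of-month is always 4 (31, 31, 30 days between events).
So this recurs on the 4th of each month.
Next: November 2010 → 2010-11-04.
December 2010: 2010-12-04.
January 2011: 2011-01-04.
February 2011: 2011-02-04.

2011-02-04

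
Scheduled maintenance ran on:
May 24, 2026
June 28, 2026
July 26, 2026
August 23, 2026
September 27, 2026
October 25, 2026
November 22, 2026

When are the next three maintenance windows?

December 27, 2026; January 24, 2027; February 28, 2027

All dates are Sundays, 35, 28, 28, 35, 28, 28 days apart.
Specifically, the 4th Sunday of each month.
4th Sunday of December 2026: December 27, 2026.
January 2027 — 4th Sunday is January 24, 2027.
4th Sunday of February 2027: February 28, 2027.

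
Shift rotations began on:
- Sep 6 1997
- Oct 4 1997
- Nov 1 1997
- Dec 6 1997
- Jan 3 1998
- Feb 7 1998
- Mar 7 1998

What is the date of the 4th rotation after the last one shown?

Jul 4 1998

All dates are Saturdays, 28, 28, 35, 28, 35, 28 days apart.
Specifically, the 1st Saturday of each month.
April 1998 — 1st Saturday is Apr 4 1998.
1st Saturday of May 1998: May 2 1998.
June 1998 — 1st Saturday is Jun 6 1998.
1st Saturday of July 1998: Jul 4 1998.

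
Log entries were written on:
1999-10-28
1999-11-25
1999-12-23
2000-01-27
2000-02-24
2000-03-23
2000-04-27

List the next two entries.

Gaps: 28, 28, 35, 28, 28, 35 days — a mix of 28 and 35. Every date is a Thursday.
Each is the 4th Thursday of its month.
4th Thursday of May 2000: 2000-05-25.
4th Thursday of June 2000: 2000-06-22.

2000-05-25, 2000-06-22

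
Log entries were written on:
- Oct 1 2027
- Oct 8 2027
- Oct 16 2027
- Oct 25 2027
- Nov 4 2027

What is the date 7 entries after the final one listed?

The spacing grows by 1 each time: 7, 8, 9, 10 days.
Next gap: 11 days. Nov 4 2027 + 11 days = Nov 15 2027.
Next gap: 12 days. Nov 15 2027 + 12 days = Nov 27 2027.
Next gap: 13 days. Nov 27 2027 + 13 days = Dec 10 2027.
Next gap: 14 days. Dec 10 2027 + 14 days = Dec 24 2027.
Next gap: 15 days. Dec 24 2027 + 15 days = Jan 8 2028.
Next gap: 16 days. Jan 8 2028 + 16 days = Jan 24 2028.
Next gap: 17 days. Jan 24 2028 + 17 days = Feb 10 2028.

Feb 10 2028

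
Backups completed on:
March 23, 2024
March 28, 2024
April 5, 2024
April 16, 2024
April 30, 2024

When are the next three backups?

Intervals are 5, 8, 11, 14 days — an arithmetic progression with common difference 3.
Next gap: 17 days. April 30, 2024 + 17 days = May 17, 2024.
Next gap: 20 days. May 17, 2024 + 20 days = June 6, 2024.
Next gap: 23 days. June 6, 2024 + 23 days = June 29, 2024.

May 17, 2024; June 6, 2024; June 29, 2024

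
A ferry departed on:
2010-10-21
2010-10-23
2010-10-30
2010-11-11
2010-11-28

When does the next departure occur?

The spacing grows by 5 each time: 2, 7, 12, 17 days.
Next gap: 22 days. 2010-11-28 + 22 days = 2010-12-20.

2010-12-20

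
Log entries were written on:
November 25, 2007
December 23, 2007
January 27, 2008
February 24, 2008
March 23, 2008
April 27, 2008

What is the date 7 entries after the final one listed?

November 23, 2008

All dates are Sundays, 28, 35, 28, 28, 35 days apart.
Specifically, the 4th Sunday of each month.
4th Sunday of May 2008: May 25, 2008.
June 2008 — 4th Sunday is June 22, 2008.
4th Sunday of July 2008: July 27, 2008.
4th Sunday of August 2008: August 24, 2008.
4th Sunday of September 2008: September 28, 2008.
October 2008 — 4th Sunday is October 26, 2008.
4th Sunday of November 2008: November 23, 2008.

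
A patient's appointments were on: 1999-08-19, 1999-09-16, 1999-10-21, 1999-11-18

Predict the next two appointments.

All dates are Thursdays, 28, 35, 28 days apart.
Specifically, the 3rd Thursday of each month.
3rd Thursday of December 1999: 1999-12-16.
3rd Thursday of January 2000: 2000-01-20.

1999-12-16, 2000-01-20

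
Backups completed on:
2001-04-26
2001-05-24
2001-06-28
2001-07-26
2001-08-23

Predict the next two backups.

2001-09-27, 2001-10-25

These are Thursdays at 28- or 35-day spacing (28, 35, 28, 28).
The pattern: 4th Thursday of the month.
September 2001 — 4th Thursday is 2001-09-27.
October 2001 — 4th Thursday is 2001-10-25.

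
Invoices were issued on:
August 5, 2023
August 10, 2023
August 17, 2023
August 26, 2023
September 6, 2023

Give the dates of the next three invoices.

September 19, 2023; October 4, 2023; October 21, 2023

Gaps: 5, 7, 9, 11 days — each gap is 2 larger than the previous one.
Next gap: 13 days. September 6, 2023 + 13 days = September 19, 2023.
Next gap: 15 days. September 19, 2023 + 15 days = October 4, 2023.
Next gap: 17 days. October 4, 2023 + 17 days = October 21, 2023.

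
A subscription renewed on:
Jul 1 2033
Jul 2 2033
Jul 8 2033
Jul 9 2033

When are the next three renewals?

Jul 15 2033, Jul 16 2033, Jul 22 2033

Gaps: 1, 6, 1 days — not constant, but cyclic with period 2.
The events fall on every Friday and Saturday.
The following Friday is Jul 15 2033.
The following Saturday is Jul 16 2033.
Next Friday: Jul 22 2033.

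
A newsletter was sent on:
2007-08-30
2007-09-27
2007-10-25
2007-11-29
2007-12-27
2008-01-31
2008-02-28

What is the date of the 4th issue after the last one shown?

All Thursdays; the gaps (28, 28, 35, 28, 35, 28) vary with month length.
This is the last Thursday of each month.
March 2008 ends with Thursday 2008-03-27.
April 2008 ends with Thursday 2008-04-24.
Last Thursday of May 2008: 2008-05-29.
June 2008 ends with Thursday 2008-06-26.

2008-06-26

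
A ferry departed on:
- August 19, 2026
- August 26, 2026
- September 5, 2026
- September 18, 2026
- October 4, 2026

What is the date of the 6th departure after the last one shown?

The spacing grows by 3 each time: 7, 10, 13, 16 days.
Next gap: 19 days. October 4, 2026 + 19 days = October 23, 2026.
Next gap: 22 days. October 23, 2026 + 22 days = November 14, 2026.
Next gap: 25 days. November 14, 2026 + 25 days = December 9, 2026.
Next gap: 28 days. December 9, 2026 + 28 days = January 6, 2027.
Next gap: 31 days. January 6, 2027 + 31 days = February 6, 2027.
Next gap: 34 days. February 6, 2027 + 34 days = March 12, 2027.

March 12, 2027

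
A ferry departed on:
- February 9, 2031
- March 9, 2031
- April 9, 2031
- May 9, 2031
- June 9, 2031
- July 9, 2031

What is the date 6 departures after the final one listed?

Each date is the 9th; the gaps (28, 31, 30, 31, 30) track the month lengths.
The rule is the 9th of each month.
August 2031: August 9, 2031.
Next: September 2031 → September 9, 2031.
October 2031: October 9, 2031.
November 2031: November 9, 2031.
Next: December 2031 → December 9, 2031.
Next: January 2032 → January 9, 2032.

January 9, 2032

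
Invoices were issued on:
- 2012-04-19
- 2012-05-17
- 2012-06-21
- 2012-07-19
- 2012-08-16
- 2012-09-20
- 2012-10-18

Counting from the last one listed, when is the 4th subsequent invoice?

Gaps: 28, 35, 28, 28, 35, 28 days — a mix of 28 and 35. Every date is a Thursday.
Each is the 3rd Thursday of its month.
November 2012 — 3rd Thursday is 2012-11-15.
3rd Thursday of December 2012: 2012-12-20.
January 2013 — 3rd Thursday is 2013-01-17.
February 2013 — 3rd Thursday is 2013-02-21.

2013-02-21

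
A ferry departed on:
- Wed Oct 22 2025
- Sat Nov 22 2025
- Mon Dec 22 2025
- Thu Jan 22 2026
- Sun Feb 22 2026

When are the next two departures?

Sun Mar 22 2026, Wed Apr 22 2026

Each date is the 22nd; the gaps (31, 30, 31, 31) track the month lengths.
The rule is the 22nd of each month.
March 2026: Sun Mar 22 2026.
Next: April 2026 → Wed Apr 22 2026.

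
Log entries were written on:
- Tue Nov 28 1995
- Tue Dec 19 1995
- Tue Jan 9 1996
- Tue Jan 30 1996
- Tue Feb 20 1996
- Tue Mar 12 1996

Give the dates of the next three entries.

Tue Apr 2 1996, Tue Apr 23 1996, Tue May 14 1996

Every event comes 21 days after the last (21, 21, 21, 21, 21).
Tue Mar 12 1996 + 21 days = Tue Apr 2 1996.
Tue Apr 2 1996 + 21 days = Tue Apr 23 1996.
Tue Apr 23 1996 + 21 days = Tue May 14 1996.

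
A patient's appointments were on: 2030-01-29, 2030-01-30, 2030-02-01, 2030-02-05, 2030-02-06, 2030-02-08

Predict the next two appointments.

Gaps: 1, 2, 4, 1, 2 days — not constant, but cyclic with period 3.
The events fall on every Tuesday, Wednesday and Friday.
The following Tuesday is 2030-02-12.
The following Wednesday is 2030-02-13.

2030-02-12, 2030-02-13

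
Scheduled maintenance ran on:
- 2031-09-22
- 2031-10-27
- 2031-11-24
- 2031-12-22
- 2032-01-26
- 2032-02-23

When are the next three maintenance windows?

2032-03-22, 2032-04-26, 2032-05-24

Gaps: 35, 28, 28, 35, 28 days — a mix of 28 and 35. Every date is a Monday.
Each is the 4th Monday of its month.
March 2032 — 4th Monday is 2032-03-22.
4th Monday of April 2032: 2032-04-26.
May 2032 — 4th Monday is 2032-05-24.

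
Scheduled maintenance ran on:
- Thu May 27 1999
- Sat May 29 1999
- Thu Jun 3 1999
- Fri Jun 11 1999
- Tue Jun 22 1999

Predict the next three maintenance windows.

Tue Jul 6 1999, Fri Jul 23 1999, Thu Aug 12 1999

Intervals are 2, 5, 8, 11 days — an arithmetic progression with common difference 3.
Next gap: 14 days. Tue Jun 22 1999 + 14 days = Tue Jul 6 1999.
Next gap: 17 days. Tue Jul 6 1999 + 17 days = Fri Jul 23 1999.
Next gap: 20 days. Fri Jul 23 1999 + 20 days = Thu Aug 12 1999.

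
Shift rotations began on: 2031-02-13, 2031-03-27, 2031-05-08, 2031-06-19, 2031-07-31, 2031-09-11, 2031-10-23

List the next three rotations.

The spacing is 42, 42, 42, 42, 42, 42 days — always 42 days.
2031-10-23 + 42 days = 2031-12-04.
2031-12-04 + 42 days = 2032-01-15.
2032-01-15 + 42 days = 2032-02-26.

2031-12-04, 2032-01-15, 2032-02-26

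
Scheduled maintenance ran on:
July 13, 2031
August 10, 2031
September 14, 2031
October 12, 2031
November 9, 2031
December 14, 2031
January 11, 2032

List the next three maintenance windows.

February 8, 2032; March 14, 2032; April 11, 2032

Gaps: 28, 35, 28, 28, 35, 28 days — a mix of 28 and 35. Every date is a Sunday.
Each is the 2nd Sunday of its month.
February 2032 — 2nd Sunday is February 8, 2032.
March 2032 — 2nd Sunday is March 14, 2032.
2nd Sunday of April 2032: April 11, 2032.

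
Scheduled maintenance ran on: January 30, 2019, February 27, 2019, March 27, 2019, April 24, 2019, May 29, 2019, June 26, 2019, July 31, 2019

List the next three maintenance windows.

All Wednesdays; the gaps (28, 28, 28, 35, 28, 35) vary with month length.
This is the last Wednesday of each month.
August 2019 ends with Wednesday August 28, 2019.
September 2019 ends with Wednesday September 25, 2019.
October 2019 ends with Wednesday October 30, 2019.

August 28, 2019; September 25, 2019; October 30, 2019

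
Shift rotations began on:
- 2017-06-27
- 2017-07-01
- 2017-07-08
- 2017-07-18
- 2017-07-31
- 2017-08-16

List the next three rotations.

2017-09-04, 2017-09-26, 2017-10-21

Gaps: 4, 7, 10, 13, 16 days — each gap is 3 larger than the previous one.
Next gap: 19 days. 2017-08-16 + 19 days = 2017-09-04.
Next gap: 22 days. 2017-09-04 + 22 days = 2017-09-26.
Next gap: 25 days. 2017-09-26 + 25 days = 2017-10-21.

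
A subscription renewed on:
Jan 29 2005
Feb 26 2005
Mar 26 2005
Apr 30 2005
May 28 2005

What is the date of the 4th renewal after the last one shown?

Sep 24 2005

Every date is a Saturday; gaps 28, 28, 35, 28 days.
Each is the last Saturday of its month (at least one falls on the 29th or later, ruling out '4th Saturday').
June 2005 ends with Saturday Jun 25 2005.
July 2005 ends with Saturday Jul 30 2005.
August 2005 ends with Saturday Aug 27 2005.
Last Saturday of September 2005: Sep 24 2005.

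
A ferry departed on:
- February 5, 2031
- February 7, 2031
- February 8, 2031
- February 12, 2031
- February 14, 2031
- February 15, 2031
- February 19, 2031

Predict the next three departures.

February 21, 2031; February 22, 2031; February 26, 2031

The gap pattern 2, 1, 4, 2, 1, 4 repeats every 3 events.
These are the Wednesdays, Fridays and Saturdays of each week.
The following Friday is February 21, 2031.
Next Saturday: February 22, 2031.
The following Wednesday is February 26, 2031.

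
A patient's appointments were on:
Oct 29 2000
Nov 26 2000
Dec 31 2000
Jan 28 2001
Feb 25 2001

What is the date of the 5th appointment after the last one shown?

Every date is a Sunday; gaps 28, 35, 28, 28 days.
Each is the last Sunday of its month (at least one falls on the 29th or later, ruling out '4th Sunday').
March 2001 ends with Sunday Mar 25 2001.
April 2001 ends with Sunday Apr 29 2001.
Last Sunday of May 2001: May 27 2001.
Last Sunday of June 2001: Jun 24 2001.
Last Sunday of July 2001: Jul 29 2001.

Jul 29 2001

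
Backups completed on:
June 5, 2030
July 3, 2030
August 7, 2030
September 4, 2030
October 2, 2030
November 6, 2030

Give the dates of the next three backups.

These are Wednesdays at 28- or 35-day spacing (28, 35, 28, 28, 35).
The pattern: 1st Wednesday of the month.
December 2030 — 1st Wednesday is December 4, 2030.
January 2031 — 1st Wednesday is January 1, 2031.
1st Wednesday of February 2031: February 5, 2031.

December 4, 2030; January 1, 2031; February 5, 2031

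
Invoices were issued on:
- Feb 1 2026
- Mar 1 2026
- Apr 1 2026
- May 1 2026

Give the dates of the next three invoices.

Jun 1 2026, Jul 1 2026, Aug 1 2026

Gaps: 28, 31, 30 days — not constant. Every event is on the 1st of the month.
Pattern: the 1st of each month.
Next: June 2026 → Jun 1 2026.
Next: July 2026 → Jul 1 2026.
August 2026: Aug 1 2026.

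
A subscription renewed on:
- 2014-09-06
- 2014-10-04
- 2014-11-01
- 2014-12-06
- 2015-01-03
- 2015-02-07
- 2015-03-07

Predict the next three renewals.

These are Saturdays at 28- or 35-day spacing (28, 28, 35, 28, 35, 28).
The pattern: 1st Saturday of the month.
1st Saturday of April 2015: 2015-04-04.
1st Saturday of May 2015: 2015-05-02.
1st Saturday of June 2015: 2015-06-06.

2015-04-04, 2015-05-02, 2015-06-06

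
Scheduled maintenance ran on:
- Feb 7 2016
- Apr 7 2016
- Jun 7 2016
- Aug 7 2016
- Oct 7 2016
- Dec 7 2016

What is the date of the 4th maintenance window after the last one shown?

Aug 7 2017

Gaps: 60, 61, 61, 61, 61 days — not constant. Every event is on the 7th of the month.
Pattern: the 7th of every 2 months.
February 2017: Feb 7 2017.
April 2017: Apr 7 2017.
Next: June 2017 → Jun 7 2017.
Next: August 2017 → Aug 7 2017.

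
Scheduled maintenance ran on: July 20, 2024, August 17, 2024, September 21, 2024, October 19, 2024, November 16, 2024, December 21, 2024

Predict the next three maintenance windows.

Gaps: 28, 35, 28, 28, 35 days — a mix of 28 and 35. Every date is a Saturday.
Each is the 3rd Saturday of its month.
January 2025 — 3rd Saturday is January 18, 2025.
3rd Saturday of February 2025: February 15, 2025.
3rd Saturday of March 2025: March 15, 2025.

January 18, 2025; February 15, 2025; March 15, 2025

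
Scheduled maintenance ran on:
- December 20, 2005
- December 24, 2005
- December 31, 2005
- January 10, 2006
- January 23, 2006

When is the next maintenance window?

February 8, 2006

The spacing grows by 3 each time: 4, 7, 10, 13 days.
Next gap: 16 days. January 23, 2006 + 16 days = February 8, 2006.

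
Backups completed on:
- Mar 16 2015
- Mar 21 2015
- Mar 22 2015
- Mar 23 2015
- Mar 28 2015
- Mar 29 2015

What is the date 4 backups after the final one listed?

Every event lands on a Monday or Saturday or Sunday (gaps cycle 5, 1, 1, 5, 1).
So the schedule is: every Monday, Saturday and Sunday.
The following Monday is Mar 30 2015.
Next Saturday: Apr 4 2015.
The following Sunday is Apr 5 2015.
Next Monday: Apr 6 2015.

Apr 6 2015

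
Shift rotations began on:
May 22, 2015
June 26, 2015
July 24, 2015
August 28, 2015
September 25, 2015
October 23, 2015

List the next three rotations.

November 27, 2015; December 25, 2015; January 22, 2016

These are Fridays at 28- or 35-day spacing (35, 28, 35, 28, 28).
The pattern: 4th Friday of the month.
November 2015 — 4th Friday is November 27, 2015.
4th Friday of December 2015: December 25, 2015.
4th Friday of January 2016: January 22, 2016.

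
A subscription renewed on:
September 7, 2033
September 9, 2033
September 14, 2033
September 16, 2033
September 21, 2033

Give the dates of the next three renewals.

September 23, 2033; September 28, 2033; September 30, 2033

Every event lands on a Wednesday or Friday (gaps cycle 2, 5, 2, 5).
So the schedule is: every Wednesday and Friday.
The following Friday is September 23, 2033.
Next Wednesday: September 28, 2033.
The following Friday is September 30, 2033.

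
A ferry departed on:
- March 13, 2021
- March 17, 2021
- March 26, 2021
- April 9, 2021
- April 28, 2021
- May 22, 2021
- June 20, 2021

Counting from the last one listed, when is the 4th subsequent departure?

December 3, 2021

Gaps: 4, 9, 14, 19, 24, 29 days — each gap is 5 larger than the previous one.
Next gap: 34 days. June 20, 2021 + 34 days = July 24, 2021.
Next gap: 39 days. July 24, 2021 + 39 days = September 1, 2021.
Next gap: 44 days. September 1, 2021 + 44 days = October 15, 2021.
Next gap: 49 days. October 15, 2021 + 49 days = December 3, 2021.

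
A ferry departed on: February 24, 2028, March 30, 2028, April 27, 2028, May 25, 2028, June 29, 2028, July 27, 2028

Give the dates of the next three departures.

August 31, 2028; September 28, 2028; October 26, 2028

All Thursdays; the gaps (35, 28, 28, 35, 28) vary with month length.
This is the last Thursday of each month.
August 2028 ends with Thursday August 31, 2028.
September 2028 ends with Thursday September 28, 2028.
October 2028 ends with Thursday October 26, 2028.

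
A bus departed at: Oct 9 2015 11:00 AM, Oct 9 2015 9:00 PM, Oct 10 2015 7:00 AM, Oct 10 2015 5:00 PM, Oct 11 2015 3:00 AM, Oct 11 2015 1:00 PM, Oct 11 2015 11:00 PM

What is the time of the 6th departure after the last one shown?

Oct 14 2015 11:00 AM

The interval is a steady 10 hours (10, 10, 10, 10, 10, 10).
Oct 11 2015 11:00 PM + 10 h = Oct 12 2015 9:00 AM.
Oct 12 2015 9:00 AM + 10 h = Oct 12 2015 7:00 PM.
Oct 12 2015 7:00 PM + 10 h = Oct 13 2015 5:00 AM.
Oct 13 2015 5:00 AM + 10 h = Oct 13 2015 3:00 PM.
Oct 13 2015 3:00 PM + 10 h = Oct 14 2015 1:00 AM.
Oct 14 2015 1:00 AM + 10 h = Oct 14 2015 11:00 AM.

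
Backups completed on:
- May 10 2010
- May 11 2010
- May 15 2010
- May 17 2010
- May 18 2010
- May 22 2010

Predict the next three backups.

Gaps: 1, 4, 2, 1, 4 days — not constant, but cyclic with period 3.
The events fall on every Monday, Tuesday and Saturday.
The following Monday is May 24 2010.
The following Tuesday is May 25 2010.
Next Saturday: May 29 2010.

May 24 2010, May 25 2010, May 29 2010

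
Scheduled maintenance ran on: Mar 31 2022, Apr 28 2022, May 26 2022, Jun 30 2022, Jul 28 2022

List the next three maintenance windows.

Aug 25 2022, Sep 29 2022, Oct 27 2022

Every date is a Thursday; gaps 28, 28, 35, 28 days.
Each is the last Thursday of its month (at least one falls on the 29th or later, ruling out '4th Thursday').
Last Thursday of August 2022: Aug 25 2022.
Last Thursday of September 2022: Sep 29 2022.
October 2022 ends with Thursday Oct 27 2022.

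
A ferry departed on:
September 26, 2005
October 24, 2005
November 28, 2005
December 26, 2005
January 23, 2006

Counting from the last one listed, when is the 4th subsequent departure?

These are Mondays at 28- or 35-day spacing (28, 35, 28, 28).
The pattern: 4th Monday of the month.
February 2006 — 4th Monday is February 27, 2006.
March 2006 — 4th Monday is March 27, 2006.
April 2006 — 4th Monday is April 24, 2006.
May 2006 — 4th Monday is May 22, 2006.

May 22, 2006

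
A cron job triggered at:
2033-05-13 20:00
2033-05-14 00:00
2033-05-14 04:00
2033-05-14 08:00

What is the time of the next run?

2033-05-14 12:00

Gaps: 4, 4, 4 hours — each event is 4 hours after the previous one.
2033-05-14 08:00 + 4 h = 2033-05-14 12:00.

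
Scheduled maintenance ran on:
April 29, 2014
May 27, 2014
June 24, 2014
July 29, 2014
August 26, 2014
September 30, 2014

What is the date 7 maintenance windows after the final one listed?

April 28, 2015

These are Tuesdays with 28, 28, 35, 28, 35-day gaps.
Each is the final Tuesday of its month — April 29, 2014 is past the 28th, so '4th Tuesday' doesn't fit.
Last Tuesday of October 2014: October 28, 2014.
Last Tuesday of November 2014: November 25, 2014.
Last Tuesday of December 2014: December 30, 2014.
Last Tuesday of January 2015: January 27, 2015.
February 2015 ends with Tuesday February 24, 2015.
Last Tuesday of March 2015: March 31, 2015.
Last Tuesday of April 2015: April 28, 2015.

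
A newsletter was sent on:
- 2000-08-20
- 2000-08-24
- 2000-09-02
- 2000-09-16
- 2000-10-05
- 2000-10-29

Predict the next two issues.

Intervals are 4, 9, 14, 19, 24 days — an arithmetic progression with common difference 5.
Next gap: 29 days. 2000-10-29 + 29 days = 2000-11-27.
Next gap: 34 days. 2000-11-27 + 34 days = 2000-12-31.

2000-11-27, 2000-12-31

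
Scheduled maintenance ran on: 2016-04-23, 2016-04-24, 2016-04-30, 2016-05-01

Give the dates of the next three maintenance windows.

2016-05-07, 2016-05-08, 2016-05-14

Every event lands on a Saturday or Sunday (gaps cycle 1, 6, 1).
So the schedule is: every Saturday and Sunday.
Next Saturday: 2016-05-07.
The following Sunday is 2016-05-08.
Next Saturday: 2016-05-14.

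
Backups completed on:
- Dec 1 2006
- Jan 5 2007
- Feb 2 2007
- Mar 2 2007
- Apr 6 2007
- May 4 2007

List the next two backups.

Jun 1 2007, Jul 6 2007

All dates are Fridays, 35, 28, 28, 35, 28 days apart.
Specifically, the 1st Friday of each month.
1st Friday of June 2007: Jun 1 2007.
1st Friday of July 2007: Jul 6 2007.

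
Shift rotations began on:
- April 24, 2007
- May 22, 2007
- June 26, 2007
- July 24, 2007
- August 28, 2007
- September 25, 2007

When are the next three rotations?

All dates are Tuesdays, 28, 35, 28, 35, 28 days apart.
Specifically, the 4th Tuesday of each month.
4th Tuesday of October 2007: October 23, 2007.
November 2007 — 4th Tuesday is November 27, 2007.
December 2007 — 4th Tuesday is December 25, 2007.

October 23, 2007; November 27, 2007; December 25, 2007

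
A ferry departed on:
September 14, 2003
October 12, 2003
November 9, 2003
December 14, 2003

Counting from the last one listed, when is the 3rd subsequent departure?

All dates are Sundays, 28, 28, 35 days apart.
Specifically, the 2nd Sunday of each month.
January 2004 — 2nd Sunday is January 11, 2004.
February 2004 — 2nd Sunday is February 8, 2004.
March 2004 — 2nd Sunday is March 14, 2004.

March 14, 2004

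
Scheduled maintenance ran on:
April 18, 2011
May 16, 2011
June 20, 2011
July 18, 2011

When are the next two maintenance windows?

All dates are Mondays, 28, 35, 28 days apart.
Specifically, the 3rd Monday of each month.
August 2011 — 3rd Monday is August 15, 2011.
September 2011 — 3rd Monday is September 19, 2011.

August 15, 2011; September 19, 2011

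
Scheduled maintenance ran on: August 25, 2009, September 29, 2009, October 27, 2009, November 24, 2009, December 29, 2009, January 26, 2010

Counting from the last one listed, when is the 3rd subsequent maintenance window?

Every date is a Tuesday; gaps 35, 28, 28, 35, 28 days.
Each is the last Tuesday of its month (at least one falls on the 29th or later, ruling out '4th Tuesday').
February 2010 ends with Tuesday February 23, 2010.
March 2010 ends with Tuesday March 30, 2010.
April 2010 ends with Tuesday April 27, 2010.

April 27, 2010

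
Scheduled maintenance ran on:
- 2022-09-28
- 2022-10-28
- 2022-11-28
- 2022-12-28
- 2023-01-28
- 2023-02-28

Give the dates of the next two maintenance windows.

2023-03-28, 2023-04-28

Each date is the 28th; the gaps (30, 31, 30, 31, 31) track the month lengths.
The rule is the 28th of each month.
Next: March 2023 → 2023-03-28.
April 2023: 2023-04-28.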